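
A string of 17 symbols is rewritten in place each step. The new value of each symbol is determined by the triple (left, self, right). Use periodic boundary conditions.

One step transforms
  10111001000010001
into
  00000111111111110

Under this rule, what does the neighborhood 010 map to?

1

At position 7 the neighborhood is 010; the next row has 1 there.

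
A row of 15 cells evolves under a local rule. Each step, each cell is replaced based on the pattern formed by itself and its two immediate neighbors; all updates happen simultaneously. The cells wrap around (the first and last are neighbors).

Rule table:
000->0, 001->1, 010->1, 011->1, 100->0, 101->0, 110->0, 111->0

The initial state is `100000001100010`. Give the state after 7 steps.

011000110011000

100000011000110
100000110001100
100001100011001
000011000110011
000110001100110
001100011001100
011000110011000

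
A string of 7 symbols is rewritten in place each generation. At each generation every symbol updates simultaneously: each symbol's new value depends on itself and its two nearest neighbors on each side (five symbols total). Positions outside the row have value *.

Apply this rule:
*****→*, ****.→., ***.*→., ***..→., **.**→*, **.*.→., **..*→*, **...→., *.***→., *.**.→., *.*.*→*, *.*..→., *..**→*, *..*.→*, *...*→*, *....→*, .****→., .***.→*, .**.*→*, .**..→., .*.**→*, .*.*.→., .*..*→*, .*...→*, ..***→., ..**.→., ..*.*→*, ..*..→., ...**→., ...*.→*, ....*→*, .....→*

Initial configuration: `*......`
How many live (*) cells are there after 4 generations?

3

..****.
**....*
...**..
.*...**
count of *: 3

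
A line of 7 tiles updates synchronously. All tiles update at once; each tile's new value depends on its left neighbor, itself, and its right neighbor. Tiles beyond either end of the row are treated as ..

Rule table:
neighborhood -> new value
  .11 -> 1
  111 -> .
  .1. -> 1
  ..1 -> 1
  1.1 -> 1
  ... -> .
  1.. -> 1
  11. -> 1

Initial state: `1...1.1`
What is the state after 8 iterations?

1111..1

11.1111
1111..1
1..1111
1111..1  (repeats iteration 2; period 2)
iteration 8: 1111..1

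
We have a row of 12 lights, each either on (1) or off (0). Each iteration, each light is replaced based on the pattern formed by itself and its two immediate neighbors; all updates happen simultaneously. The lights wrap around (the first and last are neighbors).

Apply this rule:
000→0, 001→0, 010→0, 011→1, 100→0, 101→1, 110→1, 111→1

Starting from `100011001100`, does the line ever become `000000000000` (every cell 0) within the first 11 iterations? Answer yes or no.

no

iteration 1: 000011001100
iteration 2: 000011001100  (fixed point — unchanged through iteration 11)
iteration 11 is 000011001100, still not uniform 0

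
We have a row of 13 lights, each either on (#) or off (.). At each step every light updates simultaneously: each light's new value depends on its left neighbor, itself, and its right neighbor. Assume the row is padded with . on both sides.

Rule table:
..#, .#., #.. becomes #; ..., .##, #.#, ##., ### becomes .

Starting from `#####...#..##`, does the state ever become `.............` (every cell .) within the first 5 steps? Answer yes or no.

.....#.####..
....##.....#.
...#..#...###
..######.#...
.#.......##..
step 5 is .#.......##.., still not uniform .

no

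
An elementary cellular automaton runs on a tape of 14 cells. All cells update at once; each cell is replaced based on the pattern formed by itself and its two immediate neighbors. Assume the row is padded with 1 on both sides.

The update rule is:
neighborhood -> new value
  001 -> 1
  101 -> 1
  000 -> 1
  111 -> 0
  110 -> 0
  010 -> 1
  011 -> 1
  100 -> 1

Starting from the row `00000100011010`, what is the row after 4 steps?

11111111110111
00000000001100
11111111111011
00000000000110

00000000000110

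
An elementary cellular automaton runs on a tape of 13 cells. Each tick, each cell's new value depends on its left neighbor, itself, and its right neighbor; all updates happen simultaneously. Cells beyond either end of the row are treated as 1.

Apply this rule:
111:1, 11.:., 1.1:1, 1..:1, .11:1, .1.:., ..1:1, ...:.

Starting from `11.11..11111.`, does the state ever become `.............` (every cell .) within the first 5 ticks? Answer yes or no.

no

1.11.111111.1
.11.111111.11
11.111111.111
1.111111.1111
.111111.11111
tick 5 is .111111.11111, still not uniform .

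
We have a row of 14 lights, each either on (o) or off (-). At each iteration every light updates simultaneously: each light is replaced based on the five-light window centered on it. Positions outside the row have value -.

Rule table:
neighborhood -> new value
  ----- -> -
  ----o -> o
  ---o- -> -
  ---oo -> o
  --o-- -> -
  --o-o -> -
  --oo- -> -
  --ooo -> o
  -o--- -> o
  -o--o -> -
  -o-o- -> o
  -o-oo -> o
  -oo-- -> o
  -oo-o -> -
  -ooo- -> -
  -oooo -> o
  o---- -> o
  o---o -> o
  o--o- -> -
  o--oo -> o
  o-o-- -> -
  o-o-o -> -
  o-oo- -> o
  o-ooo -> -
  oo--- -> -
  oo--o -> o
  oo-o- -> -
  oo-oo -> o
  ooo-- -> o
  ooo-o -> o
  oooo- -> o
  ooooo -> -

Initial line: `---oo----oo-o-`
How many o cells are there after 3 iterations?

7

-oo-o-ooo----o
o----o--o-oo--
-ooo-----ooo-o
count of o: 7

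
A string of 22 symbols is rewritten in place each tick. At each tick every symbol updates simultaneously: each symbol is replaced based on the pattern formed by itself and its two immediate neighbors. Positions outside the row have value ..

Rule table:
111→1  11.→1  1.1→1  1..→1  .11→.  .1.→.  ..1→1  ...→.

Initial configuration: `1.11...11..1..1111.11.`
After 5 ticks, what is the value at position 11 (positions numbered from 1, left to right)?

.1.11.1.111.11.1111.11
1.1.11.1.111.11.1111.1
.1.1.11.1.111.11.1111.
1.1.1.11.1.111.11.1111
.1.1.1.11.1.111.11.111
position 11 holds 1

1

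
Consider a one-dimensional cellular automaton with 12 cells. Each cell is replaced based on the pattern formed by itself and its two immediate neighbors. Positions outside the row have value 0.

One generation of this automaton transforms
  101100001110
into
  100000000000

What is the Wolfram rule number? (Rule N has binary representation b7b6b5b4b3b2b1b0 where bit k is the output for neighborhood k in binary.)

4

position 9: 111 → 0  (bit 7 = 0)
position 3: 110 → 0  (bit 6 = 0)
position 1: 101 → 0  (bit 5 = 0)
position 4: 100 → 0  (bit 4 = 0)
position 2: 011 → 0  (bit 3 = 0)
position 0: 010 → 1  (bit 2 = 1)
position 7: 001 → 0  (bit 1 = 0)
position 5: 000 → 0  (bit 0 = 0)
bits b7..b0 = 00000100 = 4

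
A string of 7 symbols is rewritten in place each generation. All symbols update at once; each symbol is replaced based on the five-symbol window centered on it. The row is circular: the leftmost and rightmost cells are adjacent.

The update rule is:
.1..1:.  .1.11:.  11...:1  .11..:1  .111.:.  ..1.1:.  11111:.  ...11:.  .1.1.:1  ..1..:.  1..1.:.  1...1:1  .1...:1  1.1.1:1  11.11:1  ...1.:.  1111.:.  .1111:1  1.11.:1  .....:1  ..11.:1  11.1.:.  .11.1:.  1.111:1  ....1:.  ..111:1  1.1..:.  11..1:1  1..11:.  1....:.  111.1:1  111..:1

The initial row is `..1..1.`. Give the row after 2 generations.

generation 1: 1.....1
generation 2: 11.1..1

11.1..1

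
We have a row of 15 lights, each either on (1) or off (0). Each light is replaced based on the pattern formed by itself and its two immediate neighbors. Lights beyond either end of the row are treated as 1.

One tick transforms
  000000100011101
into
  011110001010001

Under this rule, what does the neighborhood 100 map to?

At position 0 the neighborhood is 100; the next row has 0 there.

0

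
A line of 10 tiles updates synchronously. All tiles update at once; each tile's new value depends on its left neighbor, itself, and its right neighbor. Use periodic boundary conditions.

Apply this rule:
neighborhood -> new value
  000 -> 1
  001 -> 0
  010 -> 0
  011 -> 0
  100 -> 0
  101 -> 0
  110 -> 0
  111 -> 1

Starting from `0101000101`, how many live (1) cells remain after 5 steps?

6

0000010000
1111000111
1110010011
1100000001
1001111100
count of 1: 6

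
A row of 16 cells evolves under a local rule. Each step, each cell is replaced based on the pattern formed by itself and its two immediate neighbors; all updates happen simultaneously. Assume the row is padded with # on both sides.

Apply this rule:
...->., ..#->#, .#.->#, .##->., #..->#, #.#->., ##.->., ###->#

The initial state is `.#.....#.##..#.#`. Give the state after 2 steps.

...#.#..#.#.#.##

.##...##...###..
...#.#..#.#.#.##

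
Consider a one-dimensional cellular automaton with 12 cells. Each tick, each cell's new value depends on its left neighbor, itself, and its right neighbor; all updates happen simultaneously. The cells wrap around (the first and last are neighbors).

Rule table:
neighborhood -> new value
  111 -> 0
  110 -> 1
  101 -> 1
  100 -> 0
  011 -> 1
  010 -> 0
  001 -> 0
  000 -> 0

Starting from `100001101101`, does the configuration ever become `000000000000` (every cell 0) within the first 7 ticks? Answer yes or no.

tick 1: 100001111111
tick 2: 100001000000
tick 3: 000000000000
all cells are 0 at tick 3

yes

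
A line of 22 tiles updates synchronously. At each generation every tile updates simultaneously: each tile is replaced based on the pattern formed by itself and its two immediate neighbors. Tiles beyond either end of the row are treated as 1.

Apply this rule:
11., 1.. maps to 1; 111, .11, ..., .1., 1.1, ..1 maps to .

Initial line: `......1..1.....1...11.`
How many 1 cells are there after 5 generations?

6

1......1..1.....1...1.
11......1..1.....1....
.11......1..1.....1...
..11......1..1.....1..
1..11......1..1.....1.
count of 1: 6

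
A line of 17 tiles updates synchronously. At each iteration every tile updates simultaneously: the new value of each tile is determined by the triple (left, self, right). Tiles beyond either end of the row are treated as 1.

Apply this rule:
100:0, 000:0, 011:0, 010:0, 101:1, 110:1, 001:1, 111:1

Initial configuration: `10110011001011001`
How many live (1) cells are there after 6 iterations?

12

iteration 1: 11010101010101010
iteration 2: 11101010101010101
iteration 3: 11110101010101010
iteration 4: 11111010101010101
iteration 5: 11111101010101010
iteration 6: 11111110101010101
count of 1: 12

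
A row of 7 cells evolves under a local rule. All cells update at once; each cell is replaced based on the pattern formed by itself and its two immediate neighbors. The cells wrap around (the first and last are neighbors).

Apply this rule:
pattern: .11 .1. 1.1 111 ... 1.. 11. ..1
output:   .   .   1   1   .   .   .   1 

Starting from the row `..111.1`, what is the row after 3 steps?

.1.1..1

.1.1.1.
1.1.1..
.1.1..1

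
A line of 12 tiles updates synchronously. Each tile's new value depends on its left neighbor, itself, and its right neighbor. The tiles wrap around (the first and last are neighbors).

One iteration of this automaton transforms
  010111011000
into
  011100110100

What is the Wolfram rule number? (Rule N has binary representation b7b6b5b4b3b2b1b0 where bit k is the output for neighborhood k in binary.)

position 4: 111 → 0  (bit 7 = 0)
position 5: 110 → 0  (bit 6 = 0)
position 2: 101 → 1  (bit 5 = 1)
position 9: 100 → 1  (bit 4 = 1)
position 3: 011 → 1  (bit 3 = 1)
position 1: 010 → 1  (bit 2 = 1)
position 0: 001 → 0  (bit 1 = 0)
position 10: 000 → 0  (bit 0 = 0)
bits b7..b0 = 00111100 = 60

60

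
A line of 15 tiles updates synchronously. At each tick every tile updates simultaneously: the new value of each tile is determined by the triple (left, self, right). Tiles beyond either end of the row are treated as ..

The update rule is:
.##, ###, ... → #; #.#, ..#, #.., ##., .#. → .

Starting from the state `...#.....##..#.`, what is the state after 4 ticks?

tick 1: ##...###.#.....
tick 2: #..#.##....####
tick 3: .....#..##.###.
tick 4: ####....#..##..

####....#..##..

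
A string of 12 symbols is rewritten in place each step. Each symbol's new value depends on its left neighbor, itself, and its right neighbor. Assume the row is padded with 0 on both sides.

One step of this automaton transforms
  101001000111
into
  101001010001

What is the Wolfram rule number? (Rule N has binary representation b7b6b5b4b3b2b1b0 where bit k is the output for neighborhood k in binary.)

position 10: 111 → 0  (bit 7 = 0)
position 11: 110 → 1  (bit 6 = 1)
position 1: 101 → 0  (bit 5 = 0)
position 3: 100 → 0  (bit 4 = 0)
position 9: 011 → 0  (bit 3 = 0)
position 0: 010 → 1  (bit 2 = 1)
position 4: 001 → 0  (bit 1 = 0)
position 7: 000 → 1  (bit 0 = 1)
bits b7..b0 = 01000101 = 69

69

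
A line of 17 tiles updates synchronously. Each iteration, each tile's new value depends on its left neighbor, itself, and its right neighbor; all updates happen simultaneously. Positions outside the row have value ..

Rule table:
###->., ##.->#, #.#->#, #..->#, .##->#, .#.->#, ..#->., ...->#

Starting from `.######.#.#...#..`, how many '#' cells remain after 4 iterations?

iteration 1: .#....#######.###
iteration 2: .####.#.....###.#
iteration 3: .#..#######.#.###
iteration 4: .##.#.....#####.#
count of #: 9

9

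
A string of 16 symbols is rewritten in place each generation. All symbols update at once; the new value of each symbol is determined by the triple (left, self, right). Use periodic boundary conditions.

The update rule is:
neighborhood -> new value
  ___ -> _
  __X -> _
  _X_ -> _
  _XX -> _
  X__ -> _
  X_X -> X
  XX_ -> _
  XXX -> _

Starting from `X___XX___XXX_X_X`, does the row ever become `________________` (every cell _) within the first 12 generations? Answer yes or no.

yes

____________X_X_
_____________X__
________________
all cells are _ at generation 3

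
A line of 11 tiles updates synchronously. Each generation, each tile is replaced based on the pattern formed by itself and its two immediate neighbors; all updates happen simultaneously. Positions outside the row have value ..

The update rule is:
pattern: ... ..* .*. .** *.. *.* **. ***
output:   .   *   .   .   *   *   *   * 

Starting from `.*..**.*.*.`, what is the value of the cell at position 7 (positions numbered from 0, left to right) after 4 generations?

*.**.**.*.*
.*.**.**.*.
*.*.**.**.*
.*.*.**.**.
position 7 holds .

.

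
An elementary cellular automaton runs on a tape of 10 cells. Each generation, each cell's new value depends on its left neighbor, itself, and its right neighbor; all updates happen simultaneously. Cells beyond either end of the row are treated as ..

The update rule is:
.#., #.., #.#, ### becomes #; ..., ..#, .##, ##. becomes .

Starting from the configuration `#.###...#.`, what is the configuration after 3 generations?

##.#.#..##
..#####...
...###.#..

...###.#..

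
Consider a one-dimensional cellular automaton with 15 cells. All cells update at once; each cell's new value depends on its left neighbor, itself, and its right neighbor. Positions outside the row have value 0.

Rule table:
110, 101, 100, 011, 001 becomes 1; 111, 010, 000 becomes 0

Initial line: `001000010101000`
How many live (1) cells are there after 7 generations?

010100101010100
101011010101010
010111101010101
101100110101010
011111111010101
110000001101010
111000011110101
count of 1: 9

9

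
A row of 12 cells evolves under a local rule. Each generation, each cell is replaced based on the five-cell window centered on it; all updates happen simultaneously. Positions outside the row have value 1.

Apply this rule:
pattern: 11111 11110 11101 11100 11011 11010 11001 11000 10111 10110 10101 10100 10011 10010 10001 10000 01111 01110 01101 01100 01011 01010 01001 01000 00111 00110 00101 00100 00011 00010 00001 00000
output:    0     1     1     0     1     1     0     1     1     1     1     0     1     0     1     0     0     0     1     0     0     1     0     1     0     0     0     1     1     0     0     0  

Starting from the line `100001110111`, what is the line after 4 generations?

110000100000

010010011100
100010100001
011001010010
110000100000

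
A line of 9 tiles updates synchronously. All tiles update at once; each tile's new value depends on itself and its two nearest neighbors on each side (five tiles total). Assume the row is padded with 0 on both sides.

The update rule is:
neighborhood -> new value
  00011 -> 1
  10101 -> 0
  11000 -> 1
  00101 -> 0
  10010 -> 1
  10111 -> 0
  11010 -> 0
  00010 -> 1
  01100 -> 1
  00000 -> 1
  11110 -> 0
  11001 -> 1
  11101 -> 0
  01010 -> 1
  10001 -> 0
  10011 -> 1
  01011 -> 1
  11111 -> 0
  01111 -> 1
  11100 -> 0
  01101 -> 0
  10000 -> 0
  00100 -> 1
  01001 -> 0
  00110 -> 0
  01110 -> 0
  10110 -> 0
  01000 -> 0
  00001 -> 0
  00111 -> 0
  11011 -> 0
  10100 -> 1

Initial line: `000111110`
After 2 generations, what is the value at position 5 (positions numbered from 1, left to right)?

generation 1: 101010001
generation 2: 010110011
position 5 holds 1

1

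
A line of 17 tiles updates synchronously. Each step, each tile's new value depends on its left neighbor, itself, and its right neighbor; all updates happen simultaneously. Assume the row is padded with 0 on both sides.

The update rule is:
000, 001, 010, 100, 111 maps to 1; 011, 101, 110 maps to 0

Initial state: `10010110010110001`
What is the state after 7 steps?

11110001110001111
01101110101110110
10000100100100001
11111111111111111
01111111111111110
10111111111111101
10011111111111001

10011111111111001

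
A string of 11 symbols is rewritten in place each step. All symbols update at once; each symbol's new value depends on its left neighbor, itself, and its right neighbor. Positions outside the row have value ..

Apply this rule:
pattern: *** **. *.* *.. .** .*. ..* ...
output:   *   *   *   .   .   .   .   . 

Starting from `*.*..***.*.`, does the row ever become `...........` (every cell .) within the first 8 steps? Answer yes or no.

.*....***..
.......**..
........*..
...........
all cells are . at step 4

yes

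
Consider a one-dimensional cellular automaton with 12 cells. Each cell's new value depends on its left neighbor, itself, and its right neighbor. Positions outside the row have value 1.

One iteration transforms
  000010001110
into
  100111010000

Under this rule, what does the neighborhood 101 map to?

At position 11 the neighborhood is 101; the next row has 0 there.

0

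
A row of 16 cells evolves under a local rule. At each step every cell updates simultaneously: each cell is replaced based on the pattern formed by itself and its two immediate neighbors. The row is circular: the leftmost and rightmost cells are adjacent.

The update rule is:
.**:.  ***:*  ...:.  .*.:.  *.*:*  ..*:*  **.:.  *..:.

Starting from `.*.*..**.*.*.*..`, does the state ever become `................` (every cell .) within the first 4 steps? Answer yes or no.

no

step 1: *.*..*..*.*.*...
step 2: .*..*..*.*.*...*
step 3: *..*..*.*.*...*.
step 4: ..*..*.*.*...*.*
step 4 is ..*..*.*.*...*.*, still not uniform .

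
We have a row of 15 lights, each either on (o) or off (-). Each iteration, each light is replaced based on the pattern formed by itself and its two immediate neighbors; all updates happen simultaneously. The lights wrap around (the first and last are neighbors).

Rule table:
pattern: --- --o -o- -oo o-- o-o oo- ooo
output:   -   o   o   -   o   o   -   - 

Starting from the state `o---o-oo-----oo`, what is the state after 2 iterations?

ooo---oooo-ooo-

-o-ooo--o---o--
ooo---oooo-ooo-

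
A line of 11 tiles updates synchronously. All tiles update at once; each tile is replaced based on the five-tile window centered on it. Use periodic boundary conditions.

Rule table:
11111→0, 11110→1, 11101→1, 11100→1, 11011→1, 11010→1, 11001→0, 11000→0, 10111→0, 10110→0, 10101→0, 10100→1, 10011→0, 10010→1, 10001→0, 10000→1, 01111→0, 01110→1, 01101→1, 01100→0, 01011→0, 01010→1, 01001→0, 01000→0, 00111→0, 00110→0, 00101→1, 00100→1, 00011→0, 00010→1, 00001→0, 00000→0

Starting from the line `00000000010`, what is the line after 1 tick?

10000000110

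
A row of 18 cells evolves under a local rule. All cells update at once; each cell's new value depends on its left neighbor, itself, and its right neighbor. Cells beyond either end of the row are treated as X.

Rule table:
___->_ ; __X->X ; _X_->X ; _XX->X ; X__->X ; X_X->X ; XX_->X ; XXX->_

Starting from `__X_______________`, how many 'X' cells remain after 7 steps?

XXXX_____________X
___XX___________XX
X_XXXX_________XX_
XXX__XX_______XXXX
__XXXXXX_____XX___
XXX____XX___XXXX_X
__XX__XXXX_XX__XXX
count of X: 11

11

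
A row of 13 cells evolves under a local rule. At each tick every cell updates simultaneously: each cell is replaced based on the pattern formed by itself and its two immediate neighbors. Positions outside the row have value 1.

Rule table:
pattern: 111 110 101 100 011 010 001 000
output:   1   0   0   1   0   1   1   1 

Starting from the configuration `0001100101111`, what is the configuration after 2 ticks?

1110011100111
1101101011011

1101101011011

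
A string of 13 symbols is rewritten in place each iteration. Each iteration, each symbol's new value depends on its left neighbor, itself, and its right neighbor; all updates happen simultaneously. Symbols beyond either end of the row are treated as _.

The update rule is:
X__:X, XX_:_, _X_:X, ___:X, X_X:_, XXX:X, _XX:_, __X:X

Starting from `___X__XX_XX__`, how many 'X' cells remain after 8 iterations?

9

XXXXXX_____XX
_XXXX_XXXXX__
X_XX___XXX_XX
X___XXX_X____
XXXX_X__XXXXX
_XX__XXX_XXX_
X__XX_X___X_X
XXX___XXXXX_X
count of X: 9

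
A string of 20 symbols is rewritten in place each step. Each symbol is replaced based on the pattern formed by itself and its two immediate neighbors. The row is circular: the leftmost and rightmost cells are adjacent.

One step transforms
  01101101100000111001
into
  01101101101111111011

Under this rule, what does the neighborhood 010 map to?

At position 19 the neighborhood is 010; the next row has 1 there.

1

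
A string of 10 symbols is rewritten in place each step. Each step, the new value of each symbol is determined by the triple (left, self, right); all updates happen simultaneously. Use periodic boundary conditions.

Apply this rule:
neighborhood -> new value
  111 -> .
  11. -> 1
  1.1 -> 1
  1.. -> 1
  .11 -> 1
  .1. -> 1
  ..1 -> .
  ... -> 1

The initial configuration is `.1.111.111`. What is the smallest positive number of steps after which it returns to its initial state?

15

1111.111.1
...111.111
11.1.111.1
.11111.111
11...111.1
.111.1.111
11.11111.1
.111...111
11.111.1.1
.111.11111
11.111...1
.111.111.1
11.111.111
.111.111..
.1.111.111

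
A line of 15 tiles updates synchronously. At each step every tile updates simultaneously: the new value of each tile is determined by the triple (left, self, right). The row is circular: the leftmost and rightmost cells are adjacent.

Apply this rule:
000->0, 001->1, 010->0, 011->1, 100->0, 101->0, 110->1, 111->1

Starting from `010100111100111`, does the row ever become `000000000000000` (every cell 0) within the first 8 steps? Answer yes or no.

no

step 1: 000001111101111
step 2: 000011111101111
step 3: 000111111101111
step 4: 001111111101111
step 5: 011111111101111
step 6: 011111111101111  (fixed point — unchanged through step 8)
step 8 is 011111111101111, still not uniform 0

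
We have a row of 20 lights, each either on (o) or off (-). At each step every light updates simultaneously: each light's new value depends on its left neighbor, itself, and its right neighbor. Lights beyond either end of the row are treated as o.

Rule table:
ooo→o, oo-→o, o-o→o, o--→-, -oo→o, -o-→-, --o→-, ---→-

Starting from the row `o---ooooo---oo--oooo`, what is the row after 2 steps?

o---ooooo---oo--oooo

o---ooooo---oo--oooo  (fixed point — unchanged through step 2)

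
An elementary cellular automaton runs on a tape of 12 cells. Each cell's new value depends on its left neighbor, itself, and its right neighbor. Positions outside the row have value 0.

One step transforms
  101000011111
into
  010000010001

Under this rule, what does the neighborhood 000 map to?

0

At position 4 the neighborhood is 000; the next row has 0 there.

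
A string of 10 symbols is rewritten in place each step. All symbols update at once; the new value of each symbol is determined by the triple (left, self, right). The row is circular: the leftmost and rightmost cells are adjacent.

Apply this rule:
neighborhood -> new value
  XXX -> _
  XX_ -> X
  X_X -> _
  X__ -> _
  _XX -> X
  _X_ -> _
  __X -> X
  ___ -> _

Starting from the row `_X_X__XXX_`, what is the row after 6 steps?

X____XX_X_
____XXX___
___XX_X___
__XXX_____
_XX_X_____
XXX_______

XXX_______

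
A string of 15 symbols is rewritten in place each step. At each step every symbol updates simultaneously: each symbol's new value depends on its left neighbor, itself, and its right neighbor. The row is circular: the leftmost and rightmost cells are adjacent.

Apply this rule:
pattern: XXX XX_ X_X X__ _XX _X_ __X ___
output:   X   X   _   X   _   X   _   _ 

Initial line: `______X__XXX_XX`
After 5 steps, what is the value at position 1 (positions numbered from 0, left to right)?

X_____XX__XX__X
XX_____XX__XX__
_XX_____XX__XX_
__XX_____XX__XX
X__XX_____XX__X
position 1 holds _

_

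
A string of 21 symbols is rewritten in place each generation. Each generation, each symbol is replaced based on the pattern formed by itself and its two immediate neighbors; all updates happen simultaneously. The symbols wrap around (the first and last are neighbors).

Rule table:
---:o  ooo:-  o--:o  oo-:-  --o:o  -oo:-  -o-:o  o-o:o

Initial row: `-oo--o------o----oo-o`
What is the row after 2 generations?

-oo--------------oo--

o--oooooooooooooo--oo
-oo--------------oo--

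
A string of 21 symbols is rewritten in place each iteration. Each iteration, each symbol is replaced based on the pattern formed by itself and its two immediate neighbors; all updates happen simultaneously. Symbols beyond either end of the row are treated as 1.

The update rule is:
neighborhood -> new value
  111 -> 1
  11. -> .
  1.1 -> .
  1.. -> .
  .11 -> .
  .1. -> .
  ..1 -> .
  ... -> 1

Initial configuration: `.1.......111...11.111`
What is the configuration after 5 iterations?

..1..111..11..111....

...11111..1..1.....11
.1..111........111..1
.....1..111111..1....
.111.....1111.....11.
..1..111..11..111....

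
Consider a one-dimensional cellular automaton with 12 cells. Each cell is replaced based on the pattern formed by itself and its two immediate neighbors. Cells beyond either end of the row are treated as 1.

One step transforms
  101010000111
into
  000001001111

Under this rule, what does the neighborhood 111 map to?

At position 10 the neighborhood is 111; the next row has 1 there.

1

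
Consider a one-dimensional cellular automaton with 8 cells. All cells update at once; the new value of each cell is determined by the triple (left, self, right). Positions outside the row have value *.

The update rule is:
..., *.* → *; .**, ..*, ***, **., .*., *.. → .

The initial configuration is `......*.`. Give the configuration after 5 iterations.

.*****..

.****..*
*.......
..*****.
.......*
.*****..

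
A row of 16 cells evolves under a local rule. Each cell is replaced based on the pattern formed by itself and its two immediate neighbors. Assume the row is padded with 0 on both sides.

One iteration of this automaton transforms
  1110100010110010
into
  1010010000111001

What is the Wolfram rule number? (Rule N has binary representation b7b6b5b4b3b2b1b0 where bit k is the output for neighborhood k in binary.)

position 1: 111 → 0  (bit 7 = 0)
position 2: 110 → 1  (bit 6 = 1)
position 3: 101 → 0  (bit 5 = 0)
position 5: 100 → 1  (bit 4 = 1)
position 0: 011 → 1  (bit 3 = 1)
position 4: 010 → 0  (bit 2 = 0)
position 7: 001 → 0  (bit 1 = 0)
position 6: 000 → 0  (bit 0 = 0)
bits b7..b0 = 01011000 = 88

88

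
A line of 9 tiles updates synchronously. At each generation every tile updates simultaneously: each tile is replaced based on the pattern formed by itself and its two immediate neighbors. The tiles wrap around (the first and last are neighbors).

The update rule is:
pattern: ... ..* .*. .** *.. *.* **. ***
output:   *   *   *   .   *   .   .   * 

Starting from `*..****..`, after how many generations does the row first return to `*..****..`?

***.**.**
**......*
*.******.
*..****..

4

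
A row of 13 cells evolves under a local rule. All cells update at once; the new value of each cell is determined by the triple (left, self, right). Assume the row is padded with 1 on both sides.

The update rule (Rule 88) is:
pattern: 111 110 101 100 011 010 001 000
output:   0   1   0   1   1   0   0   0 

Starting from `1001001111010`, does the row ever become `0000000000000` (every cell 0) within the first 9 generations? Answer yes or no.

no

generation 1: 1100101001000
generation 2: 0110000100100
generation 3: 0111000010010
generation 4: 0101100001000
generation 5: 0001110000100
generation 6: 1001011000010
generation 7: 1100011100000
generation 8: 0110010110000
generation 9: 0111000111000
generation 9 is 0111000111000, still not uniform 0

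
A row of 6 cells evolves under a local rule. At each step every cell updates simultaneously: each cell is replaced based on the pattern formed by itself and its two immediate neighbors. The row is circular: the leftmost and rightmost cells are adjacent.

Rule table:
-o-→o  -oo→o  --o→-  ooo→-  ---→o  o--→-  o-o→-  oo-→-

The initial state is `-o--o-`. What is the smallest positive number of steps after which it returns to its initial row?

1

-o--o-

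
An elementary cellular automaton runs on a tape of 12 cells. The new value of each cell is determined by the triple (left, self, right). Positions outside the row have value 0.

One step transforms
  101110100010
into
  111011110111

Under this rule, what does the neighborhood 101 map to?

At position 1 the neighborhood is 101; the next row has 1 there.

1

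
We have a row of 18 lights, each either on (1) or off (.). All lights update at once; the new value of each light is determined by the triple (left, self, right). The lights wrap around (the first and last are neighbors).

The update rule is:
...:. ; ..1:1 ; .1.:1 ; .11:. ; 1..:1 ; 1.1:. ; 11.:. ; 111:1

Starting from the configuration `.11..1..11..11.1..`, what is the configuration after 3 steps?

step 1: 1..11111..11...11.
step 2: 111.111.11..1.1...
step 3: .1...1....111.11.1

.1...1....111.11.1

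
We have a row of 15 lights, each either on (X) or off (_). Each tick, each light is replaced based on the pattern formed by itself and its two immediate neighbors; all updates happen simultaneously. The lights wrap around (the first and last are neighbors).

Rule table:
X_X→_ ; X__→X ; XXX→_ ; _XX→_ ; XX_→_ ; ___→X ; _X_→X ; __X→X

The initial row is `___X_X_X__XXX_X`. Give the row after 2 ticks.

_____X____XXXX_

XXXX_X_XXX____X
_____X____XXXX_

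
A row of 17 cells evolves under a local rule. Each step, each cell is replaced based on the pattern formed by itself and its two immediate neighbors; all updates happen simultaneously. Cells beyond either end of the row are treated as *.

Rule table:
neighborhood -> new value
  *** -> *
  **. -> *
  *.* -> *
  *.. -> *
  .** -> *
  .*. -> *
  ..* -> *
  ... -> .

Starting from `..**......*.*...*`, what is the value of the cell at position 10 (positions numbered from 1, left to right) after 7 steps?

*

*****....*****.**
******..*********
*****************
*****************  (fixed point — unchanged through step 7)
position 10 holds *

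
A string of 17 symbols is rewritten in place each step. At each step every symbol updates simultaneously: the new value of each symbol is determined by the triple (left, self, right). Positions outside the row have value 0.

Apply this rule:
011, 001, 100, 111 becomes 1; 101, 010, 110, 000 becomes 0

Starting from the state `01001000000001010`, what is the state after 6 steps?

10110100000010001
00100010000101010
01010101001000001
10000000110100010
01000001100010101
10100011010100000

10100011010100000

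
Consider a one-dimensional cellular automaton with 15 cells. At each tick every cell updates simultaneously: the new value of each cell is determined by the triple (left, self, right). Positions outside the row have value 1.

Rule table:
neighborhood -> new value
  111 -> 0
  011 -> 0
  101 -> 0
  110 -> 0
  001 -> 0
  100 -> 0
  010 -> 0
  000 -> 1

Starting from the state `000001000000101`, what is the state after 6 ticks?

000001000000110

011100011110000
000001000000110
011100011110000  (repeats tick 1; period 2)
tick 6: 000001000000110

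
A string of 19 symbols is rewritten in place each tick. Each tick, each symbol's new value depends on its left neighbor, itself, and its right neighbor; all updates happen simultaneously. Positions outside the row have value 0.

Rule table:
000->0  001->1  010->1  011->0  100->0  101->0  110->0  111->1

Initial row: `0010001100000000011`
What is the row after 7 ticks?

0110010000000000100
1000110000000001100
1001000000000010000
1011000000000110000
1000000000001000000
1000000000011000000
1000000000100000000

1000000000100000000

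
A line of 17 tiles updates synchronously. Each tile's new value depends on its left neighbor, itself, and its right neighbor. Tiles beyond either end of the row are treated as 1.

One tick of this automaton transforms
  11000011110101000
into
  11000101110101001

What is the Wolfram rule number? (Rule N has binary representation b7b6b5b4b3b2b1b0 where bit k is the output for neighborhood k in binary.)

position 0: 111 → 1  (bit 7 = 1)
position 1: 110 → 1  (bit 6 = 1)
position 10: 101 → 0  (bit 5 = 0)
position 2: 100 → 0  (bit 4 = 0)
position 6: 011 → 0  (bit 3 = 0)
position 11: 010 → 1  (bit 2 = 1)
position 5: 001 → 1  (bit 1 = 1)
position 3: 000 → 0  (bit 0 = 0)
bits b7..b0 = 11000110 = 198

198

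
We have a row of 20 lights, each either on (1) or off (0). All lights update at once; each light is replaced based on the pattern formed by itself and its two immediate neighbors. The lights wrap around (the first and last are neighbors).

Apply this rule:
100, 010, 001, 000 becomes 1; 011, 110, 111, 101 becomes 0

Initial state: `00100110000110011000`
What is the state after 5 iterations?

11111001111001100111
00000110000110011000
11111001111001100111  (repeats iteration 1; period 2)
iteration 5: 11111001111001100111

11111001111001100111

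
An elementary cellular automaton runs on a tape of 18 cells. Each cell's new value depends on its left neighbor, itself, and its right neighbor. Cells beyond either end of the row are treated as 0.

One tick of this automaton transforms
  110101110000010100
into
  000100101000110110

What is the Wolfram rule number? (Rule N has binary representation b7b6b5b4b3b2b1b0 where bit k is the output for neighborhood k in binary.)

position 6: 111 → 1  (bit 7 = 1)
position 1: 110 → 0  (bit 6 = 0)
position 2: 101 → 0  (bit 5 = 0)
position 8: 100 → 1  (bit 4 = 1)
position 0: 011 → 0  (bit 3 = 0)
position 3: 010 → 1  (bit 2 = 1)
position 12: 001 → 1  (bit 1 = 1)
position 9: 000 → 0  (bit 0 = 0)
bits b7..b0 = 10010110 = 150

150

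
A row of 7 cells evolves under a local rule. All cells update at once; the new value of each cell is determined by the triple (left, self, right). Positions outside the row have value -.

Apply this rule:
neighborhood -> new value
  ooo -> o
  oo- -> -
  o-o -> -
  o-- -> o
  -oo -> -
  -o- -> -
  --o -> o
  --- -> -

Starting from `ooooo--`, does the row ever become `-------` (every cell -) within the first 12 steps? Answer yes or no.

-ooo-o-
o-o---o
---o-o-
--o---o
-o-o-o-
o-----o
-o---o-
o-o-o-o
-------
all cells are - at step 9

yes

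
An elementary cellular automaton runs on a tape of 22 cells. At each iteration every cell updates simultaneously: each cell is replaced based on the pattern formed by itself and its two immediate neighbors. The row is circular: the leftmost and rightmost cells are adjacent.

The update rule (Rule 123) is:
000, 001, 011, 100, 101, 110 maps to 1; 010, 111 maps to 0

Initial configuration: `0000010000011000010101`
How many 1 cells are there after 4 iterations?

1111101111111111101010
1000111000000000110101
1111101111111111111011
0000111000000000001110
count of 1: 6

6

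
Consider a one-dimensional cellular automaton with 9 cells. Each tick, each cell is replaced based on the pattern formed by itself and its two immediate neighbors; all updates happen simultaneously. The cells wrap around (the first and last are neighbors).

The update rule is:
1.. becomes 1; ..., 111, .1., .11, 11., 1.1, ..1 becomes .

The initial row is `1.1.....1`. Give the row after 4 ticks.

...1.....
....1....
.....1...
......1..

......1..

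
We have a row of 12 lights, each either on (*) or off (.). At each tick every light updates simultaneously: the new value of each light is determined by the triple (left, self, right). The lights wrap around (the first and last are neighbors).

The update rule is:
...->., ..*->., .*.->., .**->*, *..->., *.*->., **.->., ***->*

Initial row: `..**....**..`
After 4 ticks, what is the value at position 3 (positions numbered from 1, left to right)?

..*.....*...
............
............  (fixed point — unchanged through tick 4)
position 3 holds .

.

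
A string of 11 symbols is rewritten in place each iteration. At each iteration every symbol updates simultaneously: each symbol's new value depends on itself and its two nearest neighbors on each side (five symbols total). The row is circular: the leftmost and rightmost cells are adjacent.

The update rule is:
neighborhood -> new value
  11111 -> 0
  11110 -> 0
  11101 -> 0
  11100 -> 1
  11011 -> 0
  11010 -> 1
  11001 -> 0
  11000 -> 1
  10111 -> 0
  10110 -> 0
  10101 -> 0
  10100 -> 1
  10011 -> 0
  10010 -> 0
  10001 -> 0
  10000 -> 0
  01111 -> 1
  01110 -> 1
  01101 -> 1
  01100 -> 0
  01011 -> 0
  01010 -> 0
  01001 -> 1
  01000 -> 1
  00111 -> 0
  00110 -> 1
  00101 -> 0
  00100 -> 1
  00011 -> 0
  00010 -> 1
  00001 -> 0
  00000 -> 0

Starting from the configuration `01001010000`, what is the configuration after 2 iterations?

01110010100

iteration 1: 11100011000
iteration 2: 01110010100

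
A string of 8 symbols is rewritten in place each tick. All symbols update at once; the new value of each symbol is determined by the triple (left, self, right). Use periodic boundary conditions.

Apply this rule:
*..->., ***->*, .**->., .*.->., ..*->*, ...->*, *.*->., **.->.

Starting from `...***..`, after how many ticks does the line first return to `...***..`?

tick 1: ***.*..*
tick 2: **....*.
tick 3: ...***..

3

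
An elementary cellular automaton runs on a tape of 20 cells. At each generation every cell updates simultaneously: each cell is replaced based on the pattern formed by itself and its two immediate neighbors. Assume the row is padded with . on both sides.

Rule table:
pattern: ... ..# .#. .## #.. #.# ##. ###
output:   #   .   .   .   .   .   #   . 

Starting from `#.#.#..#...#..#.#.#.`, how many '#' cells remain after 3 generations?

3

.........#..........
########...#########
.......#.#.........#
count of #: 3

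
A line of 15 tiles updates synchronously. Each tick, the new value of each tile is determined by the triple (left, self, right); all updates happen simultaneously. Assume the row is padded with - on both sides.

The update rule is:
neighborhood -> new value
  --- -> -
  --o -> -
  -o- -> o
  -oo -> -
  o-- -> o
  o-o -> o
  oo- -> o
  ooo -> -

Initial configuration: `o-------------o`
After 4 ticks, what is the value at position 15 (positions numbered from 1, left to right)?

tick 1: oo------------o
tick 2: -oo-----------o
tick 3: --oo----------o
tick 4: ---oo---------o
position 15 holds o

o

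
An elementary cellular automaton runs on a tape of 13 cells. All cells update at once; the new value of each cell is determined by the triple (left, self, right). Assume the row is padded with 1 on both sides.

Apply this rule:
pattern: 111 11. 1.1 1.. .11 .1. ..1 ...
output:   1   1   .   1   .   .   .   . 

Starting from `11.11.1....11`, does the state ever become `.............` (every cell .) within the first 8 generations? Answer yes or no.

no

11..1..1....1
111..1..1....
1111..1..1...
11111..1..1..
111111..1..1.
1111111..1...
11111111..1..
111111111..1.
generation 8 is 111111111..1., still not uniform .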